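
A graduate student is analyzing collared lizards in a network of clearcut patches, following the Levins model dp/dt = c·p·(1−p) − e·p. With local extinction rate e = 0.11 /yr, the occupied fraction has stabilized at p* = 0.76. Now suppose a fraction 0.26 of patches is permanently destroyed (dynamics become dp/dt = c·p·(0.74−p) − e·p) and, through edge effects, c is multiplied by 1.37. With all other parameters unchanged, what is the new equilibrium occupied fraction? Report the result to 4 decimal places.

0.5648

Balance c(1−p*) = e gives c = e/(1 − 0.76000) = 0.11/0.24000 = 0.45833.
New p* = 0.74 − e/c = 0.74 − 0.11000/0.62791 = 0.56482.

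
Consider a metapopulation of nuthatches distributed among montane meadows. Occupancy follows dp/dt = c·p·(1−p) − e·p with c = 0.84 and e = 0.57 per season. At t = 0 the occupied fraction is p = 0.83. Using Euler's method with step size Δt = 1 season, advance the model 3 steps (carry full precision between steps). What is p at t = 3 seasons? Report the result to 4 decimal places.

Update rule: p ← p + [c·p·(1−p) − e·p]·Δt with Δt = 1.
p: 0.83000 → 0.47542  (Δp = -0.35458)
p: 0.47542 → 0.41392  (Δp = -0.06150)
p: 0.41392 → 0.38176  (Δp = -0.03216)

0.3818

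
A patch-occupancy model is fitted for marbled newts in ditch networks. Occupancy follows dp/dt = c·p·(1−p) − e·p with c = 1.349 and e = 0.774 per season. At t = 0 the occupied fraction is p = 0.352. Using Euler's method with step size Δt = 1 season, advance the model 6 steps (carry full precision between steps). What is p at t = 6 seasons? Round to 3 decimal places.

0.426

Update rule: p ← p + [c·p·(1−p) − e·p]·Δt with Δt = 1.
  1  |  dp/dt·Δt = +0.035254  |  p_1 = 0.387254
  2  |  dp/dt·Δt = +0.020368  |  p_2 = 0.407621
  3  |  dp/dt·Δt = +0.010239  |  p_3 = 0.417860
  4  |  dp/dt·Δt = +0.004725  |  p_4 = 0.422585
  5  |  dp/dt·Δt = +0.002085  |  p_5 = 0.424669
  6  |  dp/dt·Δt = +0.000901  |  p_6 = 0.425570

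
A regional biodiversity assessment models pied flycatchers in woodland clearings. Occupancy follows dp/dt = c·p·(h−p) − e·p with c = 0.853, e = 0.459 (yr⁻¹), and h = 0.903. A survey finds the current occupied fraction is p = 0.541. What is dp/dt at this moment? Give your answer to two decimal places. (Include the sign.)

-0.08

Colonization term: c·p·(h−p) = 0.853×0.541×0.3620 = 0.16705.
Extinction term: e·p = 0.24832.
dp/dt = 0.16705 − 0.24832 = -0.08127.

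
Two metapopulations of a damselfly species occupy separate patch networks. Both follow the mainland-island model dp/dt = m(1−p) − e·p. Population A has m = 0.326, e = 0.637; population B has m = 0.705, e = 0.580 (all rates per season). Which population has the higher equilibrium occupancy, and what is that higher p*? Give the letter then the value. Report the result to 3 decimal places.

B, 0.549

A: p*_A = m/(m+e) = 0.326/0.9630 = 0.3385.
B: p*_B = 0.705/1.2850 = 0.5486.
B is higher at 0.5486.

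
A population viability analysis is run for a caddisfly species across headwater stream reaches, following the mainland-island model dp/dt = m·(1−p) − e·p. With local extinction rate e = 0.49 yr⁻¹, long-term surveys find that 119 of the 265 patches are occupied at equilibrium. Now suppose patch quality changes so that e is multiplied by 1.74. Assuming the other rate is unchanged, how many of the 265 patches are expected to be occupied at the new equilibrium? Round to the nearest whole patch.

Observed p* = 119/265 = 0.44906.
Balance m(1−p*) = e·p* gives m = e·p*/(1−p*) = 0.49×0.44906/0.55094 = 0.39939.
New p* = m/(m+e) = 0.39939/(0.39939+0.85260) = 0.31900.
Expected occupied = 265 × 0.31900 = 84.53 ≈ 85.

85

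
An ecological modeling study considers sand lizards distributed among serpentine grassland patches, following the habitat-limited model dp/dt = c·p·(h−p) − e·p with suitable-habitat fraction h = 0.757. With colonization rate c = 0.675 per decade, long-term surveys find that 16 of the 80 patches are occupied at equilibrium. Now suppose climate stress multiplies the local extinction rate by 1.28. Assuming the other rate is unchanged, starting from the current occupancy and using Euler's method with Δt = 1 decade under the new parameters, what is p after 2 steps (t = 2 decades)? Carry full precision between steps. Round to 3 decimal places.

Observed p* = 16/80 = 0.20000.
Balance c(h−p*) = e gives e = 0.675×(0.757 − 0.20000) = 0.37598.
Starting from p₀ = 0.20000; update p ← p + (dp/dt)·Δt with the new parameters.
  1  |  dp/dt·Δt = -0.021055  |  p_1 = 0.178945
  2  |  dp/dt·Δt = -0.016295  |  p_2 = 0.162650

0.163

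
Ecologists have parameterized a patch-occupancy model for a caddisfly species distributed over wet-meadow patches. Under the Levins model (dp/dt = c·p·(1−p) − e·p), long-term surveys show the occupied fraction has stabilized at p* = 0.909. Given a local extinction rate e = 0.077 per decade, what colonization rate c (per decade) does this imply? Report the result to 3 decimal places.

At equilibrium c(1−p*) = e, so c = e/(1−p*).
c = 0.077/(1 − 0.909) = 0.077/0.0910 = 0.8462.

0.846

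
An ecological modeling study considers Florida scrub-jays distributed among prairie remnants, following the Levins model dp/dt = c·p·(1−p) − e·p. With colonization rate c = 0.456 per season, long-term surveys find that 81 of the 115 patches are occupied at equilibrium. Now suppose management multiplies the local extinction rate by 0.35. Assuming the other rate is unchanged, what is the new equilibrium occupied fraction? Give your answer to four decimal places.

0.8965

Observed p* = 81/115 = 0.70435.
Balance c(1−p*) = e gives e = 0.456×(1 − 0.70435) = 0.13482.
New p* = 1 − e/c = 1 − 0.04719/0.45600 = 0.89651.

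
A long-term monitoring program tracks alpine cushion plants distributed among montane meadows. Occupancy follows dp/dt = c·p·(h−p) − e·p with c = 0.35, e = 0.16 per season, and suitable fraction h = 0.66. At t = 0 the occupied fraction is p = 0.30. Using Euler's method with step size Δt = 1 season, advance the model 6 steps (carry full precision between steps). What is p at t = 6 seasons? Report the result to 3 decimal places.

Update rule: p ← p + [c·p·(h−p) − e·p]·Δt with Δt = 1.
  1  |  dp/dt·Δt = -0.010200  |  p_1 = 0.289800
  2  |  dp/dt·Δt = -0.008819  |  p_2 = 0.280981
  3  |  dp/dt·Δt = -0.007683  |  p_3 = 0.273298
  4  |  dp/dt·Δt = -0.006738  |  p_4 = 0.266560
  5  |  dp/dt·Δt = -0.005943  |  p_5 = 0.260617
  6  |  dp/dt·Δt = -0.005269  |  p_6 = 0.255348

0.255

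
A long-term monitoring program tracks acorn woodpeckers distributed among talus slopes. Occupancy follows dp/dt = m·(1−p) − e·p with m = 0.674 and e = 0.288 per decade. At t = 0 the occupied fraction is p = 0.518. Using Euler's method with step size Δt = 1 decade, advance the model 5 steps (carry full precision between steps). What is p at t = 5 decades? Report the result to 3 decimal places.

0.701

Update rule: p ← p + [m·(1−p) − e·p]·Δt with Δt = 1.
  1  |  dp/dt·Δt = +0.175684  |  p_1 = 0.693684
  2  |  dp/dt·Δt = +0.006676  |  p_2 = 0.700360
  3  |  dp/dt·Δt = +0.000254  |  p_3 = 0.700614
  4  |  dp/dt·Δt = +0.000010  |  p_4 = 0.700623
  5  |  dp/dt·Δt = +0.000000  |  p_5 = 0.700624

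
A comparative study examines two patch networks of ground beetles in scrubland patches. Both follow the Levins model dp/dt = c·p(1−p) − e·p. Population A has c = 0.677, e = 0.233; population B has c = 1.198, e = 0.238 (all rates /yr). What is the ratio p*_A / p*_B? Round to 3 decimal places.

A: p*_A = 1 − 0.233/0.677 = 0.6558.
B: p*_B = 1 − 0.238/1.198 = 0.8013.
p*_A / p*_B = 0.6558/0.8013 = 0.8184.

0.818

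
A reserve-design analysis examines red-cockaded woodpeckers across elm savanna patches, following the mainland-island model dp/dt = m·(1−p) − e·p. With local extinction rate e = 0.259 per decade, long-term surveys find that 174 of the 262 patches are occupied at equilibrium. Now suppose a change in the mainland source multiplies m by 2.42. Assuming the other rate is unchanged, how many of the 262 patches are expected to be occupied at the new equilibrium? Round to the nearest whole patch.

217

Observed p* = 174/262 = 0.66412.
Balance m(1−p*) = e·p* gives m = e·p*/(1−p*) = 0.259×0.66412/0.33588 = 0.51211.
New p* = m/(m+e) = 1.23931/(1.23931+0.25900) = 0.82714.
Expected occupied = 262 × 0.82714 = 216.71 ≈ 217.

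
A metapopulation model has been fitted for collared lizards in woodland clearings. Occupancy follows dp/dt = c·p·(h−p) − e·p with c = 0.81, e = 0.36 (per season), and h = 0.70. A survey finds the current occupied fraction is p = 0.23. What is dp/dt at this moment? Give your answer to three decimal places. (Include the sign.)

0.005

Colonization term: c·p·(h−p) = 0.81×0.23×0.4700 = 0.08756.
Extinction term: e·p = 0.08280.
dp/dt = 0.08756 − 0.08280 = 0.00476.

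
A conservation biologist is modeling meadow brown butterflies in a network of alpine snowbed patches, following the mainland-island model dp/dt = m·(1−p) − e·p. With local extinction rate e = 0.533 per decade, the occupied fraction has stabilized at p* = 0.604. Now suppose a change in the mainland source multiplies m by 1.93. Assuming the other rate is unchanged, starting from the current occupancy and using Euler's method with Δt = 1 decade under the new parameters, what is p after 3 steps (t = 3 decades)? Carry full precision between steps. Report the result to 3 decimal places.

Balance m(1−p*) = e·p* gives m = e·p*/(1−p*) = 0.533×0.60400/0.39600 = 0.81296.
Starting from p₀ = 0.60400; update p ← p + (dp/dt)·Δt with the new parameters.
  1  |  dp/dt·Δt = +0.299397  |  p_1 = 0.903397
  2  |  dp/dt·Δt = -0.329939  |  p_2 = 0.573458
  3  |  dp/dt·Δt = +0.363597  |  p_3 = 0.937054

0.937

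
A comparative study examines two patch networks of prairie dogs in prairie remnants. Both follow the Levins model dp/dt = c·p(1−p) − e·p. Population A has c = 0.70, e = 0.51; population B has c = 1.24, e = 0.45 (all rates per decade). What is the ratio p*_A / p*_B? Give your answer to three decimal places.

0.426

A: p*_A = 1 − 0.51/0.70 = 0.2714.
B: p*_B = 1 − 0.45/1.24 = 0.6371.
p*_A / p*_B = 0.2714/0.6371 = 0.4260.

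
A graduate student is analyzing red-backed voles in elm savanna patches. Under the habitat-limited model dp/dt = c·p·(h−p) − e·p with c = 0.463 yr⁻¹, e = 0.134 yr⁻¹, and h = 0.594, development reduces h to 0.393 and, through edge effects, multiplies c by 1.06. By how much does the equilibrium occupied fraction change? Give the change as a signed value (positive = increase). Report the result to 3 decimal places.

-0.185

Before: p* = h − e/c = 0.594 − 0.134/0.463 = 0.594 − 0.2894 = 0.3046.
After: c = 0.49078, e = 0.134, h = 0.393; p* = 0.393 − 0.134/0.49078 = 0.1200.
Δp* = 0.1200 − 0.3046 = -0.1846.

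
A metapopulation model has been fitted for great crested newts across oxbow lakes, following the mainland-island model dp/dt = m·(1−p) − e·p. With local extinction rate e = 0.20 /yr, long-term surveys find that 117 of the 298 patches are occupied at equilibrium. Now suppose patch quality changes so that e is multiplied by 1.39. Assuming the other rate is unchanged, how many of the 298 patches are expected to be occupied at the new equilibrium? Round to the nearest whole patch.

95

Observed p* = 117/298 = 0.39262.
Balance m(1−p*) = e·p* gives m = e·p*/(1−p*) = 0.20×0.39262/0.60738 = 0.12928.
New p* = m/(m+e) = 0.12928/(0.12928+0.27800) = 0.31742.
Expected occupied = 298 × 0.31742 = 94.59 ≈ 95.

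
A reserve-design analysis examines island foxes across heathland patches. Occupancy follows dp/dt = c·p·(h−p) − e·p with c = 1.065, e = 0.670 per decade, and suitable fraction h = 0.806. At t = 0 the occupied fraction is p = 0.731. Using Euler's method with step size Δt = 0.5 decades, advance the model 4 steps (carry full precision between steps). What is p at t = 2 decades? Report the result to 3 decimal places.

Update rule: p ← p + [c·p·(h−p) − e·p]·Δt with Δt = 0.5.
p: 0.73100 → 0.51531  (Δp = -0.21569)
p: 0.51531 → 0.42245  (Δp = -0.09286)
p: 0.42245 → 0.36721  (Δp = -0.05524)
p: 0.36721 → 0.32999  (Δp = -0.03721)

0.330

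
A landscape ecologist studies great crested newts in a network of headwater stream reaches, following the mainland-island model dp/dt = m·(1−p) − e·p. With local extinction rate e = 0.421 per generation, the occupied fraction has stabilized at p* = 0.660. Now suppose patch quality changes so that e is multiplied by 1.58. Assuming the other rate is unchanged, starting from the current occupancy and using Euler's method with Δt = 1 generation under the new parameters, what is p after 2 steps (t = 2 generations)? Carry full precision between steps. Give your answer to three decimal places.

Balance m(1−p*) = e·p* gives m = e·p*/(1−p*) = 0.421×0.66000/0.34000 = 0.81724.
Starting from p₀ = 0.66000; update p ← p + (dp/dt)·Δt with the new parameters.
  1  |  dp/dt·Δt = -0.161159  |  p_1 = 0.498841
  2  |  dp/dt·Δt = +0.077745  |  p_2 = 0.576587

0.577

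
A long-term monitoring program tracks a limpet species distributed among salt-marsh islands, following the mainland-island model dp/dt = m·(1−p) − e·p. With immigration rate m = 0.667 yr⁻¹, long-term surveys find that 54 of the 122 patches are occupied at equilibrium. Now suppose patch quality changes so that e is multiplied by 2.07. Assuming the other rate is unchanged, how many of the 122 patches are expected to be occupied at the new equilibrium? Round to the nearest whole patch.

34

Observed p* = 54/122 = 0.44262.
Balance m(1−p*) = e·p* gives e = m(1−p*)/p* = 0.667×0.55738/0.44262 = 0.83994.
New p* = m/(m+e) = 0.66700/(0.66700+1.73868) = 0.27726.
Expected occupied = 122 × 0.27726 = 33.83 ≈ 34.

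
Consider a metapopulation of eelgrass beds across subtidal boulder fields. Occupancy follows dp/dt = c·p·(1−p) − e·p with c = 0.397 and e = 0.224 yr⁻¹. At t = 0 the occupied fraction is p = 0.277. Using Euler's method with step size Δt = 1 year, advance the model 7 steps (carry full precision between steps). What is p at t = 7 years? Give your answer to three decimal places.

0.375

Update rule: p ← p + [c·p·(1−p) − e·p]·Δt with Δt = 1.
  1  |  dp/dt·Δt = +0.017460  |  p_1 = 0.294460
  2  |  dp/dt·Δt = +0.016519  |  p_2 = 0.310979
  3  |  dp/dt·Δt = +0.015406  |  p_3 = 0.326385
  4  |  dp/dt·Δt = +0.014173  |  p_4 = 0.340558
  5  |  dp/dt·Δt = +0.012873  |  p_5 = 0.353431
  6  |  dp/dt·Δt = +0.011553  |  p_6 = 0.364984
  7  |  dp/dt·Δt = +0.010257  |  p_7 = 0.375240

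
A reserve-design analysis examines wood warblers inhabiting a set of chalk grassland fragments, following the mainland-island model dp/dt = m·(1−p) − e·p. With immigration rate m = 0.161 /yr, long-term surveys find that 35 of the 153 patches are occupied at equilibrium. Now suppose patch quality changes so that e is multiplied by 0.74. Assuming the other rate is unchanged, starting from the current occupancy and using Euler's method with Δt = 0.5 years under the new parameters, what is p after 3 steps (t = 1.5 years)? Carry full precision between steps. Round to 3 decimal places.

Observed p* = 35/153 = 0.22876.
Balance m(1−p*) = e·p* gives e = m(1−p*)/p* = 0.161×0.77124/0.22876 = 0.54280.
Starting from p₀ = 0.22876; update p ← p + (dp/dt)·Δt with the new parameters.
p: 0.22876 → 0.24490  (Δp = +0.01614)
p: 0.24490 → 0.25650  (Δp = +0.01160)
p: 0.25650 → 0.26484  (Δp = +0.00834)

0.265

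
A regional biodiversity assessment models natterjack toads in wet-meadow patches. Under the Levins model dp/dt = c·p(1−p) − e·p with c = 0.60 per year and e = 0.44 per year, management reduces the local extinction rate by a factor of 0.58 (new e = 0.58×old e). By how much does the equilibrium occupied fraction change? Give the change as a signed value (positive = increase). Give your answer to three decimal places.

0.308

Before: p* = 1 − 0.44/0.60 = 0.2667.
After the change, c = 0.6, e = 0.2552, so p* = 1 − 0.2552/0.6 = 0.5747.
Δp* = 0.5747 − 0.2667 = +0.3080.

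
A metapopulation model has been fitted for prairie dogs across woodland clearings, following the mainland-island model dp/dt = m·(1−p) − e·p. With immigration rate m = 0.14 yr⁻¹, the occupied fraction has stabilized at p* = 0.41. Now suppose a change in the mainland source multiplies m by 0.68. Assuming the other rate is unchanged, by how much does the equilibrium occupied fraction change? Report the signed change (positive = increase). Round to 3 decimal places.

Balance m(1−p*) = e·p* gives e = m(1−p*)/p* = 0.14×0.59000/0.41000 = 0.20146.
New p* = m/(m+e) = 0.09520/(0.09520+0.20146) = 0.32091.
Δp* = 0.32091 − 0.41000 = -0.08909.

-0.089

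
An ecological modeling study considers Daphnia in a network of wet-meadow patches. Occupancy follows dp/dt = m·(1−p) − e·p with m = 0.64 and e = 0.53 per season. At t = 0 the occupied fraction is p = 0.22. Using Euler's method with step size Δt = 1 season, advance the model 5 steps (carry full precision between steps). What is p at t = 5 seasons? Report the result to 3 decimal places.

0.547

Update rule: p ← p + [m·(1−p) − e·p]·Δt with Δt = 1.
  1  |  dp/dt·Δt = +0.382600  |  p_1 = 0.602600
  2  |  dp/dt·Δt = -0.065042  |  p_2 = 0.537558
  3  |  dp/dt·Δt = +0.011057  |  p_3 = 0.548615
  4  |  dp/dt·Δt = -0.001880  |  p_4 = 0.546735
  5  |  dp/dt·Δt = +0.000320  |  p_5 = 0.547055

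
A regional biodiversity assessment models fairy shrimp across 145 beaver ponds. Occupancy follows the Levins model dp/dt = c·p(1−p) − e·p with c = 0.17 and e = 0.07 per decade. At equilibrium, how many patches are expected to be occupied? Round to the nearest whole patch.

p* = 1 − e/c = 1 − 0.07/0.17 = 0.5882.
Expected occupied patches = N × p* = 145 × 0.5882 = 85.29 ≈ 85.

85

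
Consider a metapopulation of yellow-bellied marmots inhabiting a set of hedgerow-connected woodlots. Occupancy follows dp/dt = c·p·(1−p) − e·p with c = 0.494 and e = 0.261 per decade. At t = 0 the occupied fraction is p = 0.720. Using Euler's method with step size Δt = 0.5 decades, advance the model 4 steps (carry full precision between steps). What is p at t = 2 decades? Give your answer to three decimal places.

0.593

Update rule: p ← p + [c·p·(1−p) − e·p]·Δt with Δt = 0.5.
  1  |  dp/dt·Δt = -0.044165  |  p_1 = 0.675835
  2  |  dp/dt·Δt = -0.034083  |  p_2 = 0.641752
  3  |  dp/dt·Δt = -0.026962  |  p_3 = 0.614790
  4  |  dp/dt·Δt = -0.021735  |  p_4 = 0.593055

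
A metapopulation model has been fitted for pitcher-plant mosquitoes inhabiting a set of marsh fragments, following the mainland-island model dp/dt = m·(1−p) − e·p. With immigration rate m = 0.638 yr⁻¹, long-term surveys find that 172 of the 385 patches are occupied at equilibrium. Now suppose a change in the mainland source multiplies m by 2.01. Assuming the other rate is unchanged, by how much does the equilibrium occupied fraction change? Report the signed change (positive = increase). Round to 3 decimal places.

Observed p* = 172/385 = 0.44675.
Balance m(1−p*) = e·p* gives e = m(1−p*)/p* = 0.638×0.55325/0.44675 = 0.79009.
New p* = m/(m+e) = 1.28238/(1.28238+0.79009) = 0.61877.
Δp* = 0.61877 − 0.44675 = +0.17202.

0.172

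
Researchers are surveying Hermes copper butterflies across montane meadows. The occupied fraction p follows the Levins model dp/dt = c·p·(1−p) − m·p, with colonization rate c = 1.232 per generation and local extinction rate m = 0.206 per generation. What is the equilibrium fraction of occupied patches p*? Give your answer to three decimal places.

0.833

Setting dp/dt = 0 and dividing through by p* gives c·(1−p*) = m.
So p* = 1 − m/c = 1 − 0.206/1.232 = 1 − 0.1672 = 0.8328.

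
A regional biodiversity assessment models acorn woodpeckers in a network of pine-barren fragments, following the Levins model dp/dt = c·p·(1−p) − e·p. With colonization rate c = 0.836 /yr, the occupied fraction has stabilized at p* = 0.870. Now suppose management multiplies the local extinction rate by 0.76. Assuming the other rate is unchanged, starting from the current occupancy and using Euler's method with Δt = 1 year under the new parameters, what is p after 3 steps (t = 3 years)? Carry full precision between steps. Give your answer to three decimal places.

Balance c(1−p*) = e gives e = 0.836×(1 − 0.87000) = 0.10868.
Starting from p₀ = 0.87000; update p ← p + (dp/dt)·Δt with the new parameters.
  1  |  dp/dt·Δt = +0.022692  |  p_1 = 0.892692
  2  |  dp/dt·Δt = +0.006349  |  p_2 = 0.899042
  3  |  dp/dt·Δt = +0.001622  |  p_3 = 0.900664

0.901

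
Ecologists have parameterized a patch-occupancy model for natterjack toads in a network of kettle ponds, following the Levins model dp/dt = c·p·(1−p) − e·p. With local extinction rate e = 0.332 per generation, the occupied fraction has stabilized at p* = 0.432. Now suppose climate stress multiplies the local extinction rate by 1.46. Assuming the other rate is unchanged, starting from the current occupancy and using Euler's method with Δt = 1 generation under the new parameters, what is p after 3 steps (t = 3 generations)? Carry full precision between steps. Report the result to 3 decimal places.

Balance c(1−p*) = e gives c = e/(1 − 0.43200) = 0.332/0.56800 = 0.58451.
Starting from p₀ = 0.43200; update p ← p + (dp/dt)·Δt with the new parameters.
t = 1: p = 0.43200 + (-0.06598) = 0.36602
t = 2: p = 0.36602 + (-0.04178) = 0.32424
t = 3: p = 0.32424 + (-0.02910) = 0.29515

0.295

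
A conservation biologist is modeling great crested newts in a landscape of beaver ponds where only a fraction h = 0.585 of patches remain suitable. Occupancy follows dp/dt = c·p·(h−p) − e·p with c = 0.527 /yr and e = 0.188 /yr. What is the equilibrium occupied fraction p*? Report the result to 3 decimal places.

0.228

Setting dp/dt = 0 and dividing by p* gives c·(h−p*) = e.
So p* = h − e/c = 0.585 − 0.188/0.527 = 0.585 − 0.3567 = 0.2283.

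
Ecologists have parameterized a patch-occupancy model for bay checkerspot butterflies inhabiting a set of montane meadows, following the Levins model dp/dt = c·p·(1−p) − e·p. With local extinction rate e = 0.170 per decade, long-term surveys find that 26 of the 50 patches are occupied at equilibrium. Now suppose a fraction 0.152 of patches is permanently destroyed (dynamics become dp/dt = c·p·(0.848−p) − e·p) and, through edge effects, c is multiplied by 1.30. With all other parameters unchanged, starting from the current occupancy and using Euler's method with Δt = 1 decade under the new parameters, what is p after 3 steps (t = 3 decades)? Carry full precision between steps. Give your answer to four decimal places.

0.4972

Observed p* = 26/50 = 0.52000.
Balance c(1−p*) = e gives c = e/(1 − 0.52000) = 0.170/0.48000 = 0.35417.
Starting from p₀ = 0.52000; update p ← p + (dp/dt)·Δt with the new parameters.
t = 1: p = 0.52000 + (-0.00987) = 0.51013
t = 2: p = 0.51013 + (-0.00737) = 0.50276
t = 3: p = 0.50276 + (-0.00555) = 0.49721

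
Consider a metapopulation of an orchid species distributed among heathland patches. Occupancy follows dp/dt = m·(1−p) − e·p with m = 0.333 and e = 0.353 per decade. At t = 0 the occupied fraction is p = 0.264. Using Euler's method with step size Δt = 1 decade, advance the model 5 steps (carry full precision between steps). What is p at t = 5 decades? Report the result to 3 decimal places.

Update rule: p ← p + [m·(1−p) − e·p]·Δt with Δt = 1.
p: 0.26400 → 0.41590  (Δp = +0.15190)
p: 0.41590 → 0.46359  (Δp = +0.04770)
p: 0.46359 → 0.47857  (Δp = +0.01498)
p: 0.47857 → 0.48327  (Δp = +0.00470)
p: 0.48327 → 0.48475  (Δp = +0.00148)

0.485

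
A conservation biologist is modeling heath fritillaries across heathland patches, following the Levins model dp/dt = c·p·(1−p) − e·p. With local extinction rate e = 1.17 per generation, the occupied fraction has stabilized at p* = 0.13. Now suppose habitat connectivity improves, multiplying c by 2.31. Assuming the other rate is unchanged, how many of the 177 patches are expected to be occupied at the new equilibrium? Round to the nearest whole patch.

Balance c(1−p*) = e gives c = e/(1 − 0.13000) = 1.17/0.87000 = 1.34483.
New p* = 1 − e/c = 1 − 1.17000/3.10656 = 0.62338.
Expected occupied = 177 × 0.62338 = 110.34 ≈ 110.

110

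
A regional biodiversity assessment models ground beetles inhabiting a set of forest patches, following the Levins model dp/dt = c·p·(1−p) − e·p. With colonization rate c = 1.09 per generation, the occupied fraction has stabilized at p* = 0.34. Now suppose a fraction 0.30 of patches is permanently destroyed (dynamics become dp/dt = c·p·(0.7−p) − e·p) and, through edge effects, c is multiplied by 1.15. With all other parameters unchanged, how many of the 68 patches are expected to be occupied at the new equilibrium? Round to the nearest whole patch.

Balance c(1−p*) = e gives e = 1.09×(1 − 0.34000) = 0.71940.
New p* = 0.7 − e/c = 0.7 − 0.71940/1.25350 = 0.12609.
Expected occupied = 68 × 0.12609 = 8.57 ≈ 9.

9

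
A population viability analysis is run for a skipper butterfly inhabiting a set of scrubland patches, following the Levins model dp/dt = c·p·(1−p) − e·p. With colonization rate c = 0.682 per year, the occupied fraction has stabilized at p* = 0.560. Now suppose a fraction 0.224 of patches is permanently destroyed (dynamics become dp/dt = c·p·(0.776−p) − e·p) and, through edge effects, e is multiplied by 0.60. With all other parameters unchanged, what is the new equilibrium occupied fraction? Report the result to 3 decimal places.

Balance c(1−p*) = e gives e = 0.682×(1 − 0.56000) = 0.30008.
New p* = 0.776 − e/c = 0.776 − 0.18005/0.68200 = 0.51200.

0.512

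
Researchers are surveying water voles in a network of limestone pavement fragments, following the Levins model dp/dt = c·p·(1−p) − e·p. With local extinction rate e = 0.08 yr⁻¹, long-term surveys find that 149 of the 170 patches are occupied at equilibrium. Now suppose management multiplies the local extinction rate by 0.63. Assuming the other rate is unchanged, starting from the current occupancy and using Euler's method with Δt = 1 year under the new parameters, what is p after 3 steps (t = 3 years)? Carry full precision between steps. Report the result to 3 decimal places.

Observed p* = 149/170 = 0.87647.
Balance c(1−p*) = e gives c = e/(1 − 0.87647) = 0.08/0.12353 = 0.64762.
Starting from p₀ = 0.87647; update p ← p + (dp/dt)·Δt with the new parameters.
step 1: Δp = +0.02594, p = 0.90241
step 2: Δp = +0.01155, p = 0.91396
step 3: Δp = +0.00486, p = 0.91882

0.919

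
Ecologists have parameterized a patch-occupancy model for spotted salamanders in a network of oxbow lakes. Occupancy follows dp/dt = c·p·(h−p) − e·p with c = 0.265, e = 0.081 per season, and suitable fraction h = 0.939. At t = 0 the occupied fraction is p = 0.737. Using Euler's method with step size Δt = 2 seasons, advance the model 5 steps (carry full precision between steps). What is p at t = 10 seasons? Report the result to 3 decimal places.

0.644

Update rule: p ← p + [c·p·(h−p) − e·p]·Δt with Δt = 2.
  1  |  dp/dt·Δt = -0.040491  |  p_1 = 0.696509
  2  |  dp/dt·Δt = -0.023319  |  p_2 = 0.673190
  3  |  dp/dt·Δt = -0.014218  |  p_3 = 0.658972
  4  |  dp/dt·Δt = -0.008952  |  p_4 = 0.650020
  5  |  dp/dt·Δt = -0.005746  |  p_5 = 0.644273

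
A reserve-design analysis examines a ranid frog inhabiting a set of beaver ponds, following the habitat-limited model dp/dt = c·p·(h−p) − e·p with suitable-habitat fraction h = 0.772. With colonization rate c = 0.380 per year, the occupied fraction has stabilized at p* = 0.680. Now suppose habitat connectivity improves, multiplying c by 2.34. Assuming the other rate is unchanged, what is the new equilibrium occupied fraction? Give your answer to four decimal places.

Balance c(h−p*) = e gives e = 0.380×(0.772 − 0.68000) = 0.03496.
New p* = 0.772 − e/c = 0.772 − 0.03496/0.88920 = 0.73268.

0.7327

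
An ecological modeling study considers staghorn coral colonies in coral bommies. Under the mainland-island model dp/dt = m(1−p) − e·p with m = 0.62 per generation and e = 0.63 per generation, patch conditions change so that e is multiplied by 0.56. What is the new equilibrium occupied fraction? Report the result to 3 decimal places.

0.637

Before: p* = 0.62/(0.62+0.63) = 0.4960.
After: m = 0.62, e = 0.3528; p* = 0.62/0.9728 = 0.6373.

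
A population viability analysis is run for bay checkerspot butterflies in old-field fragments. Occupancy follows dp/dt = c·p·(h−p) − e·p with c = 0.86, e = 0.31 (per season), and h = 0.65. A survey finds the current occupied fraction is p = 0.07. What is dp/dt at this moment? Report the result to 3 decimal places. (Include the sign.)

Colonization term: c·p·(h−p) = 0.86×0.07×0.5800 = 0.03492.
Extinction term: e·p = 0.02170.
dp/dt = 0.03492 − 0.02170 = 0.01322.

0.013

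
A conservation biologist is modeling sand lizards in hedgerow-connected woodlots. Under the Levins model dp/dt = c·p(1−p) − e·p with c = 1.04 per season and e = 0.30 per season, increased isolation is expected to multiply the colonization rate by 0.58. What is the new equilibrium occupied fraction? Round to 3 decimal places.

0.503

Before: p* = 1 − 0.30/1.04 = 0.7115.
After the change, c = 0.6032, e = 0.3, so p* = 1 − 0.3/0.6032 = 0.5027.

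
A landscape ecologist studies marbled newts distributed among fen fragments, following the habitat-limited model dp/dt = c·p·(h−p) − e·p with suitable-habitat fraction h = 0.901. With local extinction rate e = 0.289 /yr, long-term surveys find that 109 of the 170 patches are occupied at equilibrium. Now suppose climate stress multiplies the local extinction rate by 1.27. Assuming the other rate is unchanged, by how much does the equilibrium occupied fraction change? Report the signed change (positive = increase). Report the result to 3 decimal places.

-0.070

Observed p* = 109/170 = 0.64118.
Balance c(h−p*) = e gives c = e/(0.901 − 0.64118) = 0.289/0.25982 = 1.11231.
New p* = 0.901 − e/c = 0.901 − 0.36703/1.11231 = 0.57103.
Δp* = 0.57103 − 0.64118 = -0.07015.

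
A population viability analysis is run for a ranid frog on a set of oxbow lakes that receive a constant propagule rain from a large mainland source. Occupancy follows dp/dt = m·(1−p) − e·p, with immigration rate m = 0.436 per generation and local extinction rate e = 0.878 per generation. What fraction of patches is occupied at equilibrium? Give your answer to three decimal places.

At equilibrium the propagule rain into empty patches balances local extinction: m(1−p*) = e·p*.
p* = m/(m+e) = 0.436/(0.436+0.878) = 0.436/1.3140 = 0.3318.

0.332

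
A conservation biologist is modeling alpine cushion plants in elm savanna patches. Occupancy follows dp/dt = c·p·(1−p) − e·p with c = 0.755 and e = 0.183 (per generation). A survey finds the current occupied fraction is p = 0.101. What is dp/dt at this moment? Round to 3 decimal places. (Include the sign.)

Colonization term: c·p·(1−p) = 0.755×0.101×0.8990 = 0.06855.
Extinction term: e·p = 0.01848.
dp/dt = 0.06855 − 0.01848 = 0.05007.

0.050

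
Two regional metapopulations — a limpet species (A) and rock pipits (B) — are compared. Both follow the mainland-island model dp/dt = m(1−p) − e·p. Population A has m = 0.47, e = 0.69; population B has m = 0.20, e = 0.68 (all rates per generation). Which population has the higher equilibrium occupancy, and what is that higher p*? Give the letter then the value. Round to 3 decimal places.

A: p*_A = m/(m+e) = 0.47/1.1600 = 0.4052.
B: p*_B = 0.20/0.8800 = 0.2273.
A is higher at 0.4052.

A, 0.405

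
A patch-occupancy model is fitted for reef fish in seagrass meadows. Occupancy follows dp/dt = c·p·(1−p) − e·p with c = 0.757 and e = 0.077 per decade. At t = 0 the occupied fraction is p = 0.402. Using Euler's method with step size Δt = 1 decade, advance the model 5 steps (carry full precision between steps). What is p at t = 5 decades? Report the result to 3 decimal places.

0.885

Update rule: p ← p + [c·p·(1−p) − e·p]·Δt with Δt = 1.
step 1: Δp = +0.15103, p = 0.55303
step 2: Δp = +0.14454, p = 0.69756
step 3: Δp = +0.10599, p = 0.80355
step 4: Δp = +0.05762, p = 0.86118
step 5: Δp = +0.02419, p = 0.88537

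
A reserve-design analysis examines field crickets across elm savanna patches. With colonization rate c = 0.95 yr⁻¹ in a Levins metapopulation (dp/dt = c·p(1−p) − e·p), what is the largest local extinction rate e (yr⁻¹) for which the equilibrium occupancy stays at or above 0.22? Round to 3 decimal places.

0.741

1 − e/c ≥ 0.22 ⇒ e ≤ c(1 − 0.22) = 0.95 × 0.7800.
e_max = 0.7410.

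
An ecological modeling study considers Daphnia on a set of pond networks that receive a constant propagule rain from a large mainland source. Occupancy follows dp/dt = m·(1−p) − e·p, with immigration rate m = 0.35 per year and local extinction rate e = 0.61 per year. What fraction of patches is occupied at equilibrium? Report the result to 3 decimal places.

Setting dp/dt = 0: m − m·p* = e·p*, so m = (m+e)·p*.
p* = m/(m+e) = 0.35/(0.35+0.61) = 0.35/0.9600 = 0.3646.

0.365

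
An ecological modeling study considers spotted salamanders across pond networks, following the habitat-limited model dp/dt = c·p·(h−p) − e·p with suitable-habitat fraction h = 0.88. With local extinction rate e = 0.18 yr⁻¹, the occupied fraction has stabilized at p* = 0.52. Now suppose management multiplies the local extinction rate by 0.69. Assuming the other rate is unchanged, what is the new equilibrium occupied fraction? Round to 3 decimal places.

0.632

Balance c(h−p*) = e gives c = e/(0.88 − 0.52000) = 0.18/0.36000 = 0.50000.
New p* = 0.88 − e/c = 0.88 − 0.12420/0.50000 = 0.63160.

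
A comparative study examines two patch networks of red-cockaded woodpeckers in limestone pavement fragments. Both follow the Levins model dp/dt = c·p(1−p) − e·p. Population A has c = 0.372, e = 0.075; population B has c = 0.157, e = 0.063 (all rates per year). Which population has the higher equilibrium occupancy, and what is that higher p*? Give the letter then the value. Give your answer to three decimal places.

A, 0.798

A: p*_A = 1 − 0.075/0.372 = 0.7984.
B: p*_B = 1 − 0.063/0.157 = 0.5987.
A is higher at 0.7984.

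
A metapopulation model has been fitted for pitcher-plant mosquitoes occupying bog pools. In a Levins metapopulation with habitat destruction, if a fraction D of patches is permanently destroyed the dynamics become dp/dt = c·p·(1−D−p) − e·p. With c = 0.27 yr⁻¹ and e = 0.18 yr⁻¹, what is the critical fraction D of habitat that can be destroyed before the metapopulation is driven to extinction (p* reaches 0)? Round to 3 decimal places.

The nontrivial equilibrium is p* = (1−D) − e/c; extinction occurs when this hits zero.
So D_crit = 1 − e/c = 1 − 0.18/0.27 = 1 − 0.6667 = 0.3333.
This equals the undisturbed p*, a classic result of Lande's extension.

0.333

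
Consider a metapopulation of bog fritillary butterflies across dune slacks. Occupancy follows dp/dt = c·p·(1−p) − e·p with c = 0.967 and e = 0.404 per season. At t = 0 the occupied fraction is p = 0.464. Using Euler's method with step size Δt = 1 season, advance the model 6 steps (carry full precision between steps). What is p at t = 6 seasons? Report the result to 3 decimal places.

Update rule: p ← p + [c·p·(1−p) − e·p]·Δt with Δt = 1.
p: 0.46400 → 0.51704  (Δp = +0.05304)
p: 0.51704 → 0.54963  (Δp = +0.03258)
p: 0.54963 → 0.56695  (Δp = +0.01732)
p: 0.56695 → 0.57532  (Δp = +0.00837)
p: 0.57532 → 0.57915  (Δp = +0.00384)
p: 0.57915 → 0.58087  (Δp = +0.00171)

0.581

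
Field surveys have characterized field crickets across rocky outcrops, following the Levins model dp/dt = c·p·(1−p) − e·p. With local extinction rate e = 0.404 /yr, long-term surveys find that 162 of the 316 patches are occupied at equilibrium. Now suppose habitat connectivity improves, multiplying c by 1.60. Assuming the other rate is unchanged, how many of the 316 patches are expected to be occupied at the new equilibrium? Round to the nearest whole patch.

Observed p* = 162/316 = 0.51266.
Balance c(1−p*) = e gives c = e/(1 − 0.51266) = 0.404/0.48734 = 0.82899.
New p* = 1 − e/c = 1 − 0.40400/1.32638 = 0.69541.
Expected occupied = 316 × 0.69541 = 219.75 ≈ 220.

220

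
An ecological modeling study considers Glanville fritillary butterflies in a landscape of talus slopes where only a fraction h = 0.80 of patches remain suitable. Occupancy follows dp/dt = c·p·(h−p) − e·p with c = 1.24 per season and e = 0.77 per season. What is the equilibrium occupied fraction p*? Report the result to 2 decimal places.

Setting dp/dt = 0 and dividing by p* gives c·(h−p*) = e.
So p* = h − e/c = 0.80 − 0.77/1.24 = 0.80 − 0.6210 = 0.1790.

0.18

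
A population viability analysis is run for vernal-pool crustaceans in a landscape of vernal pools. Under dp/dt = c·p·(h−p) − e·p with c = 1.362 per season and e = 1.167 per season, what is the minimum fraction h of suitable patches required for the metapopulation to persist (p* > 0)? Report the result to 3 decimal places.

p* = h − e/c is positive only when h > e/c.
h_min = e/c = 1.167/1.362 = 0.8568.

0.857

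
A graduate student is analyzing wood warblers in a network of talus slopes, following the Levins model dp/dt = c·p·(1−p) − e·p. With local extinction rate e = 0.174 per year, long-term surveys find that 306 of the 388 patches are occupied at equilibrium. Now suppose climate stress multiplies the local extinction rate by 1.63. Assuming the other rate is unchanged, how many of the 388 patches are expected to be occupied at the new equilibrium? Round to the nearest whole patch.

Observed p* = 306/388 = 0.78866.
Balance c(1−p*) = e gives c = e/(1 − 0.78866) = 0.174/0.21134 = 0.82332.
New p* = 1 − e/c = 1 − 0.28362/0.82332 = 0.65552.
Expected occupied = 388 × 0.65552 = 254.34 ≈ 254.

254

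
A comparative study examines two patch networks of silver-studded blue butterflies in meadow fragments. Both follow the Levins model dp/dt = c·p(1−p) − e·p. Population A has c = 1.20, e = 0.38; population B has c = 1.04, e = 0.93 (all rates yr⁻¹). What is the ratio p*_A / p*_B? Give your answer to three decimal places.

6.461

A: p*_A = 1 − 0.38/1.20 = 0.6833.
B: p*_B = 1 − 0.93/1.04 = 0.1058.
p*_A / p*_B = 0.6833/0.1058 = 6.4606.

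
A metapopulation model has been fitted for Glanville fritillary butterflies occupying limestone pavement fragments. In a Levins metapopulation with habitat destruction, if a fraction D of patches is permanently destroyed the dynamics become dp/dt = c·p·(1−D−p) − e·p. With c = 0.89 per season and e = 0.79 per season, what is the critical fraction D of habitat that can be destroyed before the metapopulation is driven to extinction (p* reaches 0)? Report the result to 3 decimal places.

0.112

The nontrivial equilibrium is p* = (1−D) − e/c; extinction occurs when this hits zero.
So D_crit = 1 − e/c = 1 − 0.79/0.89 = 1 − 0.8876 = 0.1124.
This equals the undisturbed p*, a classic result of Lande's extension.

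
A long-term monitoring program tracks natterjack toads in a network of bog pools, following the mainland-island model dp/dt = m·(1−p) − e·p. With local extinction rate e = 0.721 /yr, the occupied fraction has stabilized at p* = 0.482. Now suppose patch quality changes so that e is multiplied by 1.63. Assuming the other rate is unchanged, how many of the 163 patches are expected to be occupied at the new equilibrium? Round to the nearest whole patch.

59

Balance m(1−p*) = e·p* gives m = e·p*/(1−p*) = 0.721×0.48200/0.51800 = 0.67089.
New p* = m/(m+e) = 0.67089/(0.67089+1.17523) = 0.36341.
Expected occupied = 163 × 0.36341 = 59.24 ≈ 59.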